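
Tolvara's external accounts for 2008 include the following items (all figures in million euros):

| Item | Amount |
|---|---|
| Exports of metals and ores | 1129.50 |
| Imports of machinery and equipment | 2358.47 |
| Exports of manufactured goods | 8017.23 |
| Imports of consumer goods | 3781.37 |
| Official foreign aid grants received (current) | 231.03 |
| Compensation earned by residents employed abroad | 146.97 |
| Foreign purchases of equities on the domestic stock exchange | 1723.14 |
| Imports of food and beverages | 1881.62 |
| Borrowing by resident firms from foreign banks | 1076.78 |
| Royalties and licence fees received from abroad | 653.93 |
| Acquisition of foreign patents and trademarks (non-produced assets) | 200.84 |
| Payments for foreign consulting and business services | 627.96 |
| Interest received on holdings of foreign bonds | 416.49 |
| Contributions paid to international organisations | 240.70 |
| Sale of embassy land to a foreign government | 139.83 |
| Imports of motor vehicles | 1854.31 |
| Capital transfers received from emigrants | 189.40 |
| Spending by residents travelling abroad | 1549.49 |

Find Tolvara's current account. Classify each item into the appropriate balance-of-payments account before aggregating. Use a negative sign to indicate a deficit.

Goods: 1129.50 - 1881.62 - 2358.47 - 1854.31 - 3781.37 + 8017.23 = -729.04
Services: 653.93 - 1549.49 - 627.96 = -1523.52
Primary income: 416.49 + 146.97 = 563.46
Secondary income: 231.03 - 240.70 = -9.67
Current account = (-729.04) + (-1523.52) + 563.46 + (-9.67) = -1698.77
(Excluded from the current account — financial account: foreign purchases of equities on the domestic stock exchange 1723.14, borrowing by resident firms from foreign banks 1076.78; capital account: acquisition of foreign patents and trademarks (non-produced assets) 200.84, sale of embassy land to a foreign government 139.83, capital transfers received from emigrants 189.40.)

-1698.77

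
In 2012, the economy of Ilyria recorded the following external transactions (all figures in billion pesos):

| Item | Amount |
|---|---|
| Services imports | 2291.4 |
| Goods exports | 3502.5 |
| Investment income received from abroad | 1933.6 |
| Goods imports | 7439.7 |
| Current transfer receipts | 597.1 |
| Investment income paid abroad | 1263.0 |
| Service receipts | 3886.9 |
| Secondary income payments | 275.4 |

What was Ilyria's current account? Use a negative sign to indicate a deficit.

Goods balance = 3502.5 - 7439.7 = -3937.2
Services balance = 3886.9 - 2291.4 = 1595.5
Trade balance (goods + services) = -3937.2 + 1595.5 = -2341.7
Net primary income = 1933.6 - 1263.0 = 670.6
Net secondary income = 597.1 - 275.4 = 321.7
Current account = -2341.7 + 670.6 + 321.7 = -1349.4

-1349.4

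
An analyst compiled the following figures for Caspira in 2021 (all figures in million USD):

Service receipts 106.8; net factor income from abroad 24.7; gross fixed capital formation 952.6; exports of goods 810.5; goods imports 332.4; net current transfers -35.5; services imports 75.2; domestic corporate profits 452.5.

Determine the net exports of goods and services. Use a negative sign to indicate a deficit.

Goods balance = 810.5 - 332.4 = 478.1
Services balance = 106.8 - 75.2 = 31.6
Trade balance (goods + services) = 478.1 + 31.6 = 509.7

509.7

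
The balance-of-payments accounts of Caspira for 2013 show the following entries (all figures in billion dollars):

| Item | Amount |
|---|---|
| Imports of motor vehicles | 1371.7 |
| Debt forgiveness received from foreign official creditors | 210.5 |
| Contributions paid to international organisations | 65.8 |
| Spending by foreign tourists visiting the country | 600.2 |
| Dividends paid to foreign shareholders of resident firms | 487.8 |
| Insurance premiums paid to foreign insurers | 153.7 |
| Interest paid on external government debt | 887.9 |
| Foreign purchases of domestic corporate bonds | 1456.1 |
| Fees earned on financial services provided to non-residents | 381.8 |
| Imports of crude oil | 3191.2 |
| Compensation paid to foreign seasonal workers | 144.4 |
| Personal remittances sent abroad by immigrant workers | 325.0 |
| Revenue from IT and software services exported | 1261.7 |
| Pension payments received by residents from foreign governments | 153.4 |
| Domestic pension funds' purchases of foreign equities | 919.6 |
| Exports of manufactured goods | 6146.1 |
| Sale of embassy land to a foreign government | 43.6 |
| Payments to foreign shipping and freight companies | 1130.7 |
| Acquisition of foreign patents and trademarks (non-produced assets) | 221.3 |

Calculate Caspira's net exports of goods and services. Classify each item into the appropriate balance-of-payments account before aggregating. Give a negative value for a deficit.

Goods: -1371.7 - 3191.2 + 6146.1 = 1583.2
Services: -1130.7 + 600.2 - 153.7 + 381.8 + 1261.7 = 959.3
Trade balance = 1583.2 + 959.3 = 2542.5
(Excluded from the trade balance — capital account: debt forgiveness received from foreign official creditors 210.5, sale of embassy land to a foreign government 43.6, acquisition of foreign patents and trademarks (non-produced assets) 221.3; secondary income: contributions paid to international organisations 65.8, personal remittances sent abroad by immigrant workers 325.0, pension payments received by residents from foreign governments 153.4; primary income: dividends paid to foreign shareholders of resident firms 487.8, interest paid on external government debt 887.9, compensation paid to foreign seasonal workers 144.4; financial account: foreign purchases of domestic corporate bonds 1456.1, domestic pension funds' purchases of foreign equities 919.6.)

2542.5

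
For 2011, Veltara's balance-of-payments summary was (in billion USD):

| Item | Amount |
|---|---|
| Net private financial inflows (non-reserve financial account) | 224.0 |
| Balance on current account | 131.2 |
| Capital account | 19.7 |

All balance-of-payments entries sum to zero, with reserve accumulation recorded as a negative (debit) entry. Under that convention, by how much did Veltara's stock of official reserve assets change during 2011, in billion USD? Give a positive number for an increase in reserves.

Official reserve transactions balance = -(131.2 + 19.7 + 224.0) = -374.9
An accumulation of reserves is recorded as a debit (negative entry), so the change in the stock of reserves is the negative of that balance.
Change in official reserves = -(-374.9) = 374.9

374.9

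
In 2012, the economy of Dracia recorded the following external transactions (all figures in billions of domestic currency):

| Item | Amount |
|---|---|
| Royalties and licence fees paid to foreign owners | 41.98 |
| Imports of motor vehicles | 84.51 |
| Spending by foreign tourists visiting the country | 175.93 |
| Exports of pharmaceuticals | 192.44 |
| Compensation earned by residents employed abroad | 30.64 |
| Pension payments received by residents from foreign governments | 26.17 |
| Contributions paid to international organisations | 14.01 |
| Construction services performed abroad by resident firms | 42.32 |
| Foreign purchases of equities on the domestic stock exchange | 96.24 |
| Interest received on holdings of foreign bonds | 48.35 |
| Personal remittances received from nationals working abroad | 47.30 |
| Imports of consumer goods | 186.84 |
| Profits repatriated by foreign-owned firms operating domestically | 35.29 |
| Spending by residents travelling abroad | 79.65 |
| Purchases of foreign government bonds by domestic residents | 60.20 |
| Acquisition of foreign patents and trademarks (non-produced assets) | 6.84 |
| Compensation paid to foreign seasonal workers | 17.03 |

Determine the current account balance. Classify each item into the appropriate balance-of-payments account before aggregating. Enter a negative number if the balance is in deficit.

Goods: -84.51 - 186.84 + 192.44 = -78.91
Services: 175.93 - 79.65 - 41.98 + 42.32 = 96.62
Primary income: 48.35 - 17.03 + 30.64 - 35.29 = 26.67
Secondary income: 26.17 - 14.01 + 47.30 = 59.46
Current account = (-78.91) + 96.62 + 26.67 + 59.46 = 103.84
(Excluded from the current account — financial account: foreign purchases of equities on the domestic stock exchange 96.24, purchases of foreign government bonds by domestic residents 60.20; capital account: acquisition of foreign patents and trademarks (non-produced assets) 6.84.)

103.84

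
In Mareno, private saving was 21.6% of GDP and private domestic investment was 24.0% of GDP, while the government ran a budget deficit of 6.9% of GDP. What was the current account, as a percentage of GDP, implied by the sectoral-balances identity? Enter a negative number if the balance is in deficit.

By the sectoral-balances identity, CA = (S_private - I) + (T - G).
Private balance = 21.6 - 24.0 = -2.4
Government balance (T - G) = -6.9
CA = -2.4 + (-6.9) = -9.3

-9.3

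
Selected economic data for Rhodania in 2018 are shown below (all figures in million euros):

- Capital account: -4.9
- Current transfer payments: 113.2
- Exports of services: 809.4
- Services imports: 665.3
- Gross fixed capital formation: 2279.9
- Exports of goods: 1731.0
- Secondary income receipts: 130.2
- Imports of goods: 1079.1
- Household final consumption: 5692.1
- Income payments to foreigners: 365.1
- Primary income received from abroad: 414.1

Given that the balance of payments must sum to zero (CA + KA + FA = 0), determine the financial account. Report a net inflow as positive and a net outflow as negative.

-857.1

Goods balance = 1731.0 - 1079.1 = 651.9
Services balance = 809.4 - 665.3 = 144.1
Trade balance (goods + services) = 651.9 + 144.1 = 796.0
Net primary income = 414.1 - 365.1 = 49.0
Net secondary income = 130.2 - 113.2 = 17.0
Current account = 796.0 + 49.0 + 17.0 = 862.0
Financial account = -(862.0 + (-4.9)) = -857.1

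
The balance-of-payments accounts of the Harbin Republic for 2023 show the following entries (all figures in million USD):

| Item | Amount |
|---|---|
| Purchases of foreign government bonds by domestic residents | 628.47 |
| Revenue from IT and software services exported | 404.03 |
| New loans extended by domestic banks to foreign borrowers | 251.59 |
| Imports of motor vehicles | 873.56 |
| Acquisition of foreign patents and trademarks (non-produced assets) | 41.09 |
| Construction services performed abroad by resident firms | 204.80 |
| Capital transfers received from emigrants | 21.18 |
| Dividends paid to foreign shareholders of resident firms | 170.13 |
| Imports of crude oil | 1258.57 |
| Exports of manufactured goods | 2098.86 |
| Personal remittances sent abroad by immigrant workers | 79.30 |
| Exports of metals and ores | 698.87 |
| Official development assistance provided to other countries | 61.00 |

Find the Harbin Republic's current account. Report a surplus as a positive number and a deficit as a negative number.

Goods: 698.87 + 2098.86 - 1258.57 - 873.56 = 665.60
Services: 404.03 + 204.80 = 608.83
Primary income: -170.13
Secondary income: -61.00 - 79.30 = -140.30
Current account = 665.60 + 608.83 + (-170.13) + (-140.30) = 964.00
(Excluded from the current account — financial account: purchases of foreign government bonds by domestic residents 628.47, new loans extended by domestic banks to foreign borrowers 251.59; capital account: acquisition of foreign patents and trademarks (non-produced assets) 41.09, capital transfers received from emigrants 21.18.)

964.00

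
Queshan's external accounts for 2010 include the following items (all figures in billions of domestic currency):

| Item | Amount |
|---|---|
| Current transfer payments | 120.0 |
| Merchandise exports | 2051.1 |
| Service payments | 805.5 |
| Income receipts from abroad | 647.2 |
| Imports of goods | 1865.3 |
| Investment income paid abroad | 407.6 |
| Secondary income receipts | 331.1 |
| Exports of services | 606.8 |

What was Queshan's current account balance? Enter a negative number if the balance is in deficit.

Goods balance = 2051.1 - 1865.3 = 185.8
Services balance = 606.8 - 805.5 = -198.7
Trade balance (goods + services) = 185.8 + (-198.7) = -12.9
Net primary income = 647.2 - 407.6 = 239.6
Net secondary income = 331.1 - 120.0 = 211.1
Current account = -12.9 + 239.6 + 211.1 = 437.8

437.8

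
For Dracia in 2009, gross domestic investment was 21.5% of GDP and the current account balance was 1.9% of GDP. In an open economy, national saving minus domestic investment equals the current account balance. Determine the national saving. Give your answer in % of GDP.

S - I = CA (net lending to the rest of the world).
S = I + CA = 21.5 + 1.9 = 23.4

23.4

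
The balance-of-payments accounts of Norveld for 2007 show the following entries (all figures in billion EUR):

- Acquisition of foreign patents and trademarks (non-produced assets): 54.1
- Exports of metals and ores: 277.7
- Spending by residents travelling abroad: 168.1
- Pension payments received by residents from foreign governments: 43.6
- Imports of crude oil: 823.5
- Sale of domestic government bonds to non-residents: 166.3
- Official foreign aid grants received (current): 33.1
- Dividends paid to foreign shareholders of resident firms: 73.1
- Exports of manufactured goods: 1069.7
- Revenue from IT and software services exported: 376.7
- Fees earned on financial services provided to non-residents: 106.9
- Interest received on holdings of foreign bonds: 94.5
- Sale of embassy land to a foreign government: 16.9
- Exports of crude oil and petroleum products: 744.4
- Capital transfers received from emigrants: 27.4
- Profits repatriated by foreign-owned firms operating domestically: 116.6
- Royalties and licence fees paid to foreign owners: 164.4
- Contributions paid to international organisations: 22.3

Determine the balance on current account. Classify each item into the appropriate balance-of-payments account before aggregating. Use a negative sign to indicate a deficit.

Goods: 277.7 + 1069.7 - 823.5 + 744.4 = 1268.3
Services: -164.4 + 106.9 + 376.7 - 168.1 = 151.1
Primary income: 94.5 - 116.6 - 73.1 = -95.2
Secondary income: 43.6 - 22.3 + 33.1 = 54.4
Current account = 1268.3 + 151.1 + (-95.2) + 54.4 = 1378.6
(Excluded from the current account — capital account: acquisition of foreign patents and trademarks (non-produced assets) 54.1, sale of embassy land to a foreign government 16.9, capital transfers received from emigrants 27.4; financial account: sale of domestic government bonds to non-residents 166.3.)

1378.6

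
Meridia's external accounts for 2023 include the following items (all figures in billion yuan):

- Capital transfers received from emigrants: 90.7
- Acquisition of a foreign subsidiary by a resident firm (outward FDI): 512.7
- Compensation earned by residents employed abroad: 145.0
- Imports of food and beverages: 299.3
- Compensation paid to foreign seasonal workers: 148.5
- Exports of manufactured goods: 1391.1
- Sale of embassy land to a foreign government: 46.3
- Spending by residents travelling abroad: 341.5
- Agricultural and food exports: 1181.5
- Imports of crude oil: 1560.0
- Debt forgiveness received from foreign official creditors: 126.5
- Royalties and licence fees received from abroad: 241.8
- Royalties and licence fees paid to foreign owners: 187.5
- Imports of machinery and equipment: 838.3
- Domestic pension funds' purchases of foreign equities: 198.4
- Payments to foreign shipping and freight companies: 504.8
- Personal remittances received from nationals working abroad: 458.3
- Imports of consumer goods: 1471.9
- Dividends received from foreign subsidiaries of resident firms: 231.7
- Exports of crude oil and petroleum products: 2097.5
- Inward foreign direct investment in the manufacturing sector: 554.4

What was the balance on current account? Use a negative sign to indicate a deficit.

395.1

Goods: 1391.1 + 2097.5 - 1471.9 - 299.3 - 1560.0 + 1181.5 - 838.3 = 500.6
Services: -504.8 - 341.5 + 241.8 - 187.5 = -792.0
Primary income: 231.7 + 145.0 - 148.5 = 228.2
Secondary income: 458.3
Current account = 500.6 + (-792.0) + 228.2 + 458.3 = 395.1
(Excluded from the current account — capital account: capital transfers received from emigrants 90.7, sale of embassy land to a foreign government 46.3, debt forgiveness received from foreign official creditors 126.5; financial account: acquisition of a foreign subsidiary by a resident firm (outward FDI) 512.7, domestic pension funds' purchases of foreign equities 198.4, inward foreign direct investment in the manufacturing sector 554.4.)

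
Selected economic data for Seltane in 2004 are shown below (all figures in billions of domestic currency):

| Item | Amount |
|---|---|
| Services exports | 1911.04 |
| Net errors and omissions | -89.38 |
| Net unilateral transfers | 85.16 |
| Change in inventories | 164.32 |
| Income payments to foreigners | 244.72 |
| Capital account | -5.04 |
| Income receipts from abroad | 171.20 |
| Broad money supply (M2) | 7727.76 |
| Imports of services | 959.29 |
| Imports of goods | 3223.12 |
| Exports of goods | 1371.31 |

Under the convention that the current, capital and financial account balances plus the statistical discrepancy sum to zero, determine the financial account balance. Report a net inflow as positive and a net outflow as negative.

982.84

Goods balance = 1371.31 - 3223.12 = -1851.81
Services balance = 1911.04 - 959.29 = 951.75
Trade balance (goods + services) = -1851.81 + 951.75 = -900.06
Net primary income = 171.20 - 244.72 = -73.52
Net secondary income = 85.16
Current account = -900.06 + (-73.52) + 85.16 = -888.42
Financial account = -(-888.42 + (-5.04) + (-89.38)) = 982.84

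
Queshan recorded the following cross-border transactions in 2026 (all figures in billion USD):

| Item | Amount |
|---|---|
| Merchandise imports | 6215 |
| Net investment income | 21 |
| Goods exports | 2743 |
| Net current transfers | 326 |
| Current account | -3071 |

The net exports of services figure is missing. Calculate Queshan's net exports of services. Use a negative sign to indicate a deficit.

54

Current account = goods balance + services balance + net primary income + net secondary income
Sum of the known components = -3125
Net exports of services = CA - (known components) = -3071 - (-3125) = 54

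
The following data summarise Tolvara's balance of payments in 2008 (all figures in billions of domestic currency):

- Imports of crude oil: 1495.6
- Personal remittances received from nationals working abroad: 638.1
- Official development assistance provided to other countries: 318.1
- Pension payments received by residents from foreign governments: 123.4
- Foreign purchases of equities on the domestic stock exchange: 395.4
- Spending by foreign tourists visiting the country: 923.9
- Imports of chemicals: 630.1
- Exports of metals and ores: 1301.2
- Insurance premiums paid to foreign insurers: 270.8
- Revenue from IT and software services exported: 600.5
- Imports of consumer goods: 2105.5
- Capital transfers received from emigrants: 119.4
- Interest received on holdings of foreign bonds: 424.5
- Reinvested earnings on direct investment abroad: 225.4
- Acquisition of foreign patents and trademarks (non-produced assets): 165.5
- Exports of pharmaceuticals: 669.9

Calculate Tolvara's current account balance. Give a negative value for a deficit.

86.8

Goods: -2105.5 - 1495.6 + 669.9 + 1301.2 - 630.1 = -2260.1
Services: -270.8 + 923.9 + 600.5 = 1253.6
Primary income: 424.5 + 225.4 = 649.9
Secondary income: 123.4 + 638.1 - 318.1 = 443.4
Current account = (-2260.1) + 1253.6 + 649.9 + 443.4 = 86.8
(Excluded from the current account — financial account: foreign purchases of equities on the domestic stock exchange 395.4; capital account: capital transfers received from emigrants 119.4, acquisition of foreign patents and trademarks (non-produced assets) 165.5.)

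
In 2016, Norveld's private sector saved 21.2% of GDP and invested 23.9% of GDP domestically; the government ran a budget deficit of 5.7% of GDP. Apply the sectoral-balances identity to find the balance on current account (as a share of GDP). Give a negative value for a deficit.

By the sectoral-balances identity, CA = (S_private - I) + (T - G).
Private balance = 21.2 - 23.9 = -2.7
Government balance (T - G) = -5.7
CA = -2.7 + (-5.7) = -8.4

-8.4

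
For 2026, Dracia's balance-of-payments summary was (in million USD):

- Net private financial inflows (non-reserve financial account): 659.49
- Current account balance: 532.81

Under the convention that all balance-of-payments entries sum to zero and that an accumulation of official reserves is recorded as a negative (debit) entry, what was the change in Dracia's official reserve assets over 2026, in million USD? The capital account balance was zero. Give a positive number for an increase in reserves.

1192.30

Official reserve transactions balance = -(532.81 + 659.49) = -1192.30
An accumulation of reserves is recorded as a debit (negative entry), so the change in the stock of reserves is the negative of that balance.
Change in official reserves = -(-1192.30) = 1192.30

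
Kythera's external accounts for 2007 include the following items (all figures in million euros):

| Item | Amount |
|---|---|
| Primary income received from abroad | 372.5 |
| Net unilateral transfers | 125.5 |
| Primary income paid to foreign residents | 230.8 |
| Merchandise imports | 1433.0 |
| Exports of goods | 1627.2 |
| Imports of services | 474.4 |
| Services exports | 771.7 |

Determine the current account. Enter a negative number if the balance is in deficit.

Goods balance = 1627.2 - 1433.0 = 194.2
Services balance = 771.7 - 474.4 = 297.3
Trade balance (goods + services) = 194.2 + 297.3 = 491.5
Net primary income = 372.5 - 230.8 = 141.7
Net secondary income = 125.5
Current account = 491.5 + 141.7 + 125.5 = 758.7

758.7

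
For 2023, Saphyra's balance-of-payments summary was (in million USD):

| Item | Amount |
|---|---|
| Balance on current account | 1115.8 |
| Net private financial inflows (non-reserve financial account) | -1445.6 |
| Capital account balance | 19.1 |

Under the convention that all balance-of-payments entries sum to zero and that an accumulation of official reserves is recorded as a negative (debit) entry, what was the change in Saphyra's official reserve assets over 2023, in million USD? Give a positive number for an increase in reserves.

-310.7

Official reserve transactions balance = -(1115.8 + 19.1 + (-1445.6)) = 310.7
An accumulation of reserves is recorded as a debit (negative entry), so the change in the stock of reserves is the negative of that balance.
Change in official reserves = -(310.7) = -310.7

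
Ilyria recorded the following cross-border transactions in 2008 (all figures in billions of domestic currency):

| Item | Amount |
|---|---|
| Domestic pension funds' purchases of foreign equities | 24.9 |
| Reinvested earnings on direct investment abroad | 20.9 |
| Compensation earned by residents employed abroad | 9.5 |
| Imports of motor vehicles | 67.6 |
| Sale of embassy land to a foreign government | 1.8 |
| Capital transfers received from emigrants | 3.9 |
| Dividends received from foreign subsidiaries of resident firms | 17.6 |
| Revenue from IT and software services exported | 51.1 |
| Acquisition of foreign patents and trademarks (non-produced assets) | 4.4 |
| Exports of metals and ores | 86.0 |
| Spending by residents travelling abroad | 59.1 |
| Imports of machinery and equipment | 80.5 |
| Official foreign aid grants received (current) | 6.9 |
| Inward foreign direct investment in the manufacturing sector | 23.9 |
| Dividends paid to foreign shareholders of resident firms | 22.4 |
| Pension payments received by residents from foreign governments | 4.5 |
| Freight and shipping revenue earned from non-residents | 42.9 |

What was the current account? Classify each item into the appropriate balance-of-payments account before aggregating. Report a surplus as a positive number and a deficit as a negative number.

Goods: -67.6 - 80.5 + 86.0 = -62.1
Services: 51.1 + 42.9 - 59.1 = 34.9
Primary income: 17.6 + 20.9 - 22.4 + 9.5 = 25.6
Secondary income: 4.5 + 6.9 = 11.4
Current account = (-62.1) + 34.9 + 25.6 + 11.4 = 9.8
(Excluded from the current account — financial account: domestic pension funds' purchases of foreign equities 24.9, inward foreign direct investment in the manufacturing sector 23.9; capital account: sale of embassy land to a foreign government 1.8, capital transfers received from emigrants 3.9, acquisition of foreign patents and trademarks (non-produced assets) 4.4.)

9.8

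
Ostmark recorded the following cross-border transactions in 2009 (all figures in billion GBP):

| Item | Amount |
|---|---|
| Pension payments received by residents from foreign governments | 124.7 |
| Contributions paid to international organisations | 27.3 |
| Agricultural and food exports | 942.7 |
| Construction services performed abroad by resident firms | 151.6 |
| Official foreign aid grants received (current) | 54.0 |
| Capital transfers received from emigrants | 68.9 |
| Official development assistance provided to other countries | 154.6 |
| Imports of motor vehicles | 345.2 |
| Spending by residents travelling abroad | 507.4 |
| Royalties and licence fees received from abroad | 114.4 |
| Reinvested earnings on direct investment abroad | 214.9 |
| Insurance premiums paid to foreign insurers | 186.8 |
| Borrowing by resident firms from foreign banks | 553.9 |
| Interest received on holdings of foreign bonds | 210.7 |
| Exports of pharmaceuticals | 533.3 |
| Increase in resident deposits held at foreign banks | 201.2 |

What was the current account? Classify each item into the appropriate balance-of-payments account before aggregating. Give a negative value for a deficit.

1125.0

Goods: 533.3 - 345.2 + 942.7 = 1130.8
Services: -186.8 + 151.6 - 507.4 + 114.4 = -428.2
Primary income: 214.9 + 210.7 = 425.6
Secondary income: 54.0 - 27.3 + 124.7 - 154.6 = -3.2
Current account = 1130.8 + (-428.2) + 425.6 + (-3.2) = 1125.0
(Excluded from the current account — capital account: capital transfers received from emigrants 68.9; financial account: borrowing by resident firms from foreign banks 553.9, increase in resident deposits held at foreign banks 201.2.)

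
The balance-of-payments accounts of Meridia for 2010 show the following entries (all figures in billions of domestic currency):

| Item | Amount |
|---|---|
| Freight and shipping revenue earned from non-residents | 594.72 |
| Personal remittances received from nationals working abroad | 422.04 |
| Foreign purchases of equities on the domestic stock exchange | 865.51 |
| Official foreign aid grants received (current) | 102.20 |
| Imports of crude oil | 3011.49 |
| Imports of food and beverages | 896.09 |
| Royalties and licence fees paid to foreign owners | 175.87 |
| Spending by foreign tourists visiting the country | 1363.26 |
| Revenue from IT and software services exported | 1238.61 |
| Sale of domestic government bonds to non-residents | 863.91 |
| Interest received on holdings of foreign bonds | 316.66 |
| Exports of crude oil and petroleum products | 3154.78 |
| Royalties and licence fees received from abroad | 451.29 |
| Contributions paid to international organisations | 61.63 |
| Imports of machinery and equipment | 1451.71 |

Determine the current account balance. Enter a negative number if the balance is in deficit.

2046.77

Goods: -3011.49 - 1451.71 + 3154.78 - 896.09 = -2204.51
Services: 594.72 - 175.87 + 1238.61 + 1363.26 + 451.29 = 3472.01
Primary income: 316.66
Secondary income: 102.20 + 422.04 - 61.63 = 462.61
Current account = (-2204.51) + 3472.01 + 316.66 + 462.61 = 2046.77
(Excluded from the current account — financial account: foreign purchases of equities on the domestic stock exchange 865.51, sale of domestic government bonds to non-residents 863.91.)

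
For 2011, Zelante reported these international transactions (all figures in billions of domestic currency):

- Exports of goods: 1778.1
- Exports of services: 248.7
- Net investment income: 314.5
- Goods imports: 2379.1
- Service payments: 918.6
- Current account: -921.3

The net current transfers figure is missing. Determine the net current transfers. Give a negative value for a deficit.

35.1

Current account = goods balance + services balance + net primary income + net secondary income
Sum of the known components = -956.4
Net current transfers = CA - (known components) = -921.3 - (-956.4) = 35.1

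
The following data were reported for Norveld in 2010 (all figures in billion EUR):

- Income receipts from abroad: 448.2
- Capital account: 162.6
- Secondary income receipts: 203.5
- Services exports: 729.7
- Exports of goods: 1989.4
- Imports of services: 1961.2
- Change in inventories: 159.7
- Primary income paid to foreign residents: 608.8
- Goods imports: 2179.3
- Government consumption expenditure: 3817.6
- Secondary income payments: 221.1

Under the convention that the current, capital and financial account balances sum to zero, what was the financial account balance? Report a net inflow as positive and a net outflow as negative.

Goods balance = 1989.4 - 2179.3 = -189.9
Services balance = 729.7 - 1961.2 = -1231.5
Trade balance (goods + services) = -189.9 + (-1231.5) = -1421.4
Net primary income = 448.2 - 608.8 = -160.6
Net secondary income = 203.5 - 221.1 = -17.6
Current account = -1421.4 + (-160.6) + (-17.6) = -1599.6
Financial account = -(-1599.6 + 162.6) = 1437.0

1437.0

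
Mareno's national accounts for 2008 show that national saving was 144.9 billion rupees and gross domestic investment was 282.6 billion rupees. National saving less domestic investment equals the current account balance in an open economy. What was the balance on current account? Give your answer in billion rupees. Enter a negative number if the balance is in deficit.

CA = S - I = 144.9 - 282.6 = -137.7

-137.7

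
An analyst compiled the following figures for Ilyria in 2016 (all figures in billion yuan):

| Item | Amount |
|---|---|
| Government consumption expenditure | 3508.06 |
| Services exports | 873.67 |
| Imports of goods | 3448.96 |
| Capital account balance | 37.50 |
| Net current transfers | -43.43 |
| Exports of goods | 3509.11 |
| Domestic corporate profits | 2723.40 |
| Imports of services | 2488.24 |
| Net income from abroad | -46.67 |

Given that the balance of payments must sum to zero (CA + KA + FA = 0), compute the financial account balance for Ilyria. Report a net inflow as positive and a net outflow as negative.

1607.02

Goods balance = 3509.11 - 3448.96 = 60.15
Services balance = 873.67 - 2488.24 = -1614.57
Trade balance (goods + services) = 60.15 + (-1614.57) = -1554.42
Net primary income = -46.67
Net secondary income = -43.43
Current account = -1554.42 + (-46.67) + (-43.43) = -1644.52
Financial account = -(-1644.52 + 37.50) = 1607.02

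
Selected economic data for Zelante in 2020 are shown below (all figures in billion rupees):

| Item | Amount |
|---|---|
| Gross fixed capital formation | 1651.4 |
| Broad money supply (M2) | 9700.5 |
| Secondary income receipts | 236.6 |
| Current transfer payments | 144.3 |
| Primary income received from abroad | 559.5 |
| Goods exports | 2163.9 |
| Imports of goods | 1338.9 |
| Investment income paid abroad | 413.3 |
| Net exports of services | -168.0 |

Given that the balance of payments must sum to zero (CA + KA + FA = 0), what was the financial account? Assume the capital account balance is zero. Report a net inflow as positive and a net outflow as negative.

Goods balance = 2163.9 - 1338.9 = 825.0
Services balance = -168.0
Trade balance (goods + services) = 825.0 + (-168.0) = 657.0
Net primary income = 559.5 - 413.3 = 146.2
Net secondary income = 236.6 - 144.3 = 92.3
Current account = 657.0 + 146.2 + 92.3 = 895.5
Financial account = -(895.5) = -895.5

-895.5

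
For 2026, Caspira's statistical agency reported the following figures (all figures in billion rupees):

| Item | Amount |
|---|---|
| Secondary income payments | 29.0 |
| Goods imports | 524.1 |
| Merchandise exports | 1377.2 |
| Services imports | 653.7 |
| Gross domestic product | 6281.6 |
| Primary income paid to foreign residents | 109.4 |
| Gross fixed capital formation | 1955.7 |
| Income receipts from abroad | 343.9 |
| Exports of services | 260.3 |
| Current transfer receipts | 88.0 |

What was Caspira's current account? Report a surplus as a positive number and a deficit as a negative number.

Goods balance = 1377.2 - 524.1 = 853.1
Services balance = 260.3 - 653.7 = -393.4
Trade balance (goods + services) = 853.1 + (-393.4) = 459.7
Net primary income = 343.9 - 109.4 = 234.5
Net secondary income = 88.0 - 29.0 = 59.0
Current account = 459.7 + 234.5 + 59.0 = 753.2

753.2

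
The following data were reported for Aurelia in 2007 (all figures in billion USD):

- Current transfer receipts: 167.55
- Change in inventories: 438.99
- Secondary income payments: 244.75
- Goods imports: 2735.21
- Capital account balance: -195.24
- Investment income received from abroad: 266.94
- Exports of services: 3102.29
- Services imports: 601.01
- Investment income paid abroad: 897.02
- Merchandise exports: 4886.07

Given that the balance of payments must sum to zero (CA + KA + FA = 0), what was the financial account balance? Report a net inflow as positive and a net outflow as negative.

Goods balance = 4886.07 - 2735.21 = 2150.86
Services balance = 3102.29 - 601.01 = 2501.28
Trade balance (goods + services) = 2150.86 + 2501.28 = 4652.14
Net primary income = 266.94 - 897.02 = -630.08
Net secondary income = 167.55 - 244.75 = -77.20
Current account = 4652.14 + (-630.08) + (-77.20) = 3944.86
Financial account = -(3944.86 + (-195.24)) = -3749.62

-3749.62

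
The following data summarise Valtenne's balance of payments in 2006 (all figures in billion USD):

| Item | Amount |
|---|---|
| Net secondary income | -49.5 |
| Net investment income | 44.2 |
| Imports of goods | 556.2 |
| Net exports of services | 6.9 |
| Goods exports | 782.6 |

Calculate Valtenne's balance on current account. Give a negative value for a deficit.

Goods balance = 782.6 - 556.2 = 226.4
Services balance = 6.9
Trade balance (goods + services) = 226.4 + 6.9 = 233.3
Net primary income = 44.2
Net secondary income = -49.5
Current account = 233.3 + 44.2 + (-49.5) = 228.0

228.0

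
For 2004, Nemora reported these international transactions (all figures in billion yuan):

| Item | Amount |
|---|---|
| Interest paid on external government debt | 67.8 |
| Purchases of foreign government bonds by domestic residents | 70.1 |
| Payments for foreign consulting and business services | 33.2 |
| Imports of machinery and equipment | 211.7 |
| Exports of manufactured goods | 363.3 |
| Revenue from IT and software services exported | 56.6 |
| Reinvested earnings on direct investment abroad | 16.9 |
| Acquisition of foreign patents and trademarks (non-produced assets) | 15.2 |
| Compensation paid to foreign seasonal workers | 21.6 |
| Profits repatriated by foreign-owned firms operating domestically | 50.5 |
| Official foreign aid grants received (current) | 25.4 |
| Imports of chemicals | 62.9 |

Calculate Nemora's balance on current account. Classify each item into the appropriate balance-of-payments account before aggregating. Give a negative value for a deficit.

14.5

Goods: -211.7 + 363.3 - 62.9 = 88.7
Services: 56.6 - 33.2 = 23.4
Primary income: -67.8 - 50.5 - 21.6 + 16.9 = -123.0
Secondary income: 25.4
Current account = 88.7 + 23.4 + (-123.0) + 25.4 = 14.5
(Excluded from the current account — financial account: purchases of foreign government bonds by domestic residents 70.1; capital account: acquisition of foreign patents and trademarks (non-produced assets) 15.2.)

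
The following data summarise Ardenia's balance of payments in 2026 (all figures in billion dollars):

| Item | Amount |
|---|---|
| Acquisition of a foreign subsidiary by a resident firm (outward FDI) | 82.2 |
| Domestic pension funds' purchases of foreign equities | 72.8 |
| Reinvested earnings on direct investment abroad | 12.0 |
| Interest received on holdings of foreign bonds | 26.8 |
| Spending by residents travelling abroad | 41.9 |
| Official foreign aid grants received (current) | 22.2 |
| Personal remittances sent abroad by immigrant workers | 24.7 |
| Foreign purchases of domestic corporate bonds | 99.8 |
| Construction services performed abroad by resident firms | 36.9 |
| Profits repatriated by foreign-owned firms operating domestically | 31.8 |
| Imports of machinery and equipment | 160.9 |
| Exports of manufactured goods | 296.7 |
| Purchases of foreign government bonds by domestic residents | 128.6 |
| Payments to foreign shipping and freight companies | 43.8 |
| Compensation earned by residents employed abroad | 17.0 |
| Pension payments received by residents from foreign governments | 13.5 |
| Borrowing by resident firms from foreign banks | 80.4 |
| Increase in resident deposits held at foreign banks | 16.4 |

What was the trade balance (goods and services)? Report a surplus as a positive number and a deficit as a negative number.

87.0

Goods: 296.7 - 160.9 = 135.8
Services: 36.9 - 43.8 - 41.9 = -48.8
Trade balance = 135.8 + (-48.8) = 87.0
(Excluded from the trade balance — financial account: acquisition of a foreign subsidiary by a resident firm (outward FDI) 82.2, domestic pension funds' purchases of foreign equities 72.8, foreign purchases of domestic corporate bonds 99.8, purchases of foreign government bonds by domestic residents 128.6, borrowing by resident firms from foreign banks 80.4, increase in resident deposits held at foreign banks 16.4; primary income: reinvested earnings on direct investment abroad 12.0, interest received on holdings of foreign bonds 26.8, profits repatriated by foreign-owned firms operating domestically 31.8, compensation earned by residents employed abroad 17.0; secondary income: official foreign aid grants received (current) 22.2, personal remittances sent abroad by immigrant workers 24.7, pension payments received by residents from foreign governments 13.5.)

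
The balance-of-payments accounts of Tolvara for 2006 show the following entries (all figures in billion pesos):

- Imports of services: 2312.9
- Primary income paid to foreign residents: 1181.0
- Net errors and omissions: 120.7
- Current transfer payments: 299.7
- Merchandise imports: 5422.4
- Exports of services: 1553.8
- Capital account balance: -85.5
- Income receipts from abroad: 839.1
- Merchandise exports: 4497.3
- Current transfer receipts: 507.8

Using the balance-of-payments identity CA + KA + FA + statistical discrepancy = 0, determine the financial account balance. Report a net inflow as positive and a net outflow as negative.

Goods balance = 4497.3 - 5422.4 = -925.1
Services balance = 1553.8 - 2312.9 = -759.1
Trade balance (goods + services) = -925.1 + (-759.1) = -1684.2
Net primary income = 839.1 - 1181.0 = -341.9
Net secondary income = 507.8 - 299.7 = 208.1
Current account = -1684.2 + (-341.9) + 208.1 = -1818.0
Financial account = -(-1818.0 + (-85.5) + 120.7) = 1782.8

1782.8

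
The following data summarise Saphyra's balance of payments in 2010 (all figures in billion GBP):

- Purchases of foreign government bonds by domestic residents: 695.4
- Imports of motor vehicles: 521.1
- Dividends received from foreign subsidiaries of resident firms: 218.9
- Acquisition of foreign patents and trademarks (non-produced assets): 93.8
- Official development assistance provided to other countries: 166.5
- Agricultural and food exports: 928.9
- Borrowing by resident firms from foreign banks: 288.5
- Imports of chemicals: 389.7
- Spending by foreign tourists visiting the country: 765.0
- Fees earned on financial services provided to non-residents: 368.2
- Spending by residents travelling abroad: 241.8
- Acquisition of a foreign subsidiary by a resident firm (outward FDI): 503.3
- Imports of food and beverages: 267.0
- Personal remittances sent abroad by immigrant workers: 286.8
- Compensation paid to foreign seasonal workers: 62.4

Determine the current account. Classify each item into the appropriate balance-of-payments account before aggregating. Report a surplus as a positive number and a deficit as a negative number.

Goods: -389.7 + 928.9 - 521.1 - 267.0 = -248.9
Services: -241.8 + 368.2 + 765.0 = 891.4
Primary income: 218.9 - 62.4 = 156.5
Secondary income: -286.8 - 166.5 = -453.3
Current account = (-248.9) + 891.4 + 156.5 + (-453.3) = 345.7
(Excluded from the current account — financial account: purchases of foreign government bonds by domestic residents 695.4, borrowing by resident firms from foreign banks 288.5, acquisition of a foreign subsidiary by a resident firm (outward FDI) 503.3; capital account: acquisition of foreign patents and trademarks (non-produced assets) 93.8.)

345.7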